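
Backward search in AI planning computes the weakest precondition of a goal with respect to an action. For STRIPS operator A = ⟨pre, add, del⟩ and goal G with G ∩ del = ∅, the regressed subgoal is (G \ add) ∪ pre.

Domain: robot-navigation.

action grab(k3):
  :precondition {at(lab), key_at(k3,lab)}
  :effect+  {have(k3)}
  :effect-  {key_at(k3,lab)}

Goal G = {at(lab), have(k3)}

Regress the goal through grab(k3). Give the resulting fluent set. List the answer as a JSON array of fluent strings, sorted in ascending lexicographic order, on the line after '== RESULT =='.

Regress:
  G ∩ del = {}  (empty — regression defined)
  G \ add = {at(lab), have(k3)} \ {have(k3)} = {at(lab)}
  ∪ pre   = {at(lab)} ∪ {at(lab), key_at(k3,lab)}
          = {at(lab), key_at(k3,lab)}

== RESULT ==
["at(lab)", "key_at(k3,lab)"]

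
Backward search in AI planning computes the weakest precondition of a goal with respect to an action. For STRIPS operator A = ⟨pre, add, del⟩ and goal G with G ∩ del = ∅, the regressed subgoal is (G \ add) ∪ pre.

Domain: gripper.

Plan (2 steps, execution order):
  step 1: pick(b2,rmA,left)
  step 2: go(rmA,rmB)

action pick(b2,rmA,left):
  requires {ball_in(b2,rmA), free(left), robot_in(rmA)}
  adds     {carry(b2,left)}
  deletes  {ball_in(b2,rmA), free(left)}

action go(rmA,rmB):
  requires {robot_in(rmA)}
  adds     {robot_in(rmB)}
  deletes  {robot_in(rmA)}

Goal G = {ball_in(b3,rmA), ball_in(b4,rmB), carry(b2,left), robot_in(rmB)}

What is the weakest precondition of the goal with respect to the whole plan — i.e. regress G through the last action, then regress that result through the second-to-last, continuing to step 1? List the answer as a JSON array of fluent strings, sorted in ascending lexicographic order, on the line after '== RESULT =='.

Work backward from the goal:
  through step 2 (go(rmA,rmB)): drop {robot_in(rmB)}, keep {ball_in(b3,rmA), ball_in(b4,rmB), carry(b2,left)}, require {robot_in(rmA)}
    → {ball_in(b3,rmA), ball_in(b4,rmB), carry(b2,left), robot_in(rmA)}
  through step 1 (pick(b2,rmA,left)): drop {carry(b2,left)}, keep {ball_in(b3,rmA), ball_in(b4,rmB), robot_in(rmA)}, require {ball_in(b2,rmA), free(left), robot_in(rmA)}
    → {ball_in(b2,rmA), ball_in(b3,rmA), ball_in(b4,rmB), free(left), robot_in(rmA)}

== RESULT ==
["ball_in(b2,rmA)", "ball_in(b3,rmA)", "ball_in(b4,rmB)", "free(left)", "robot_in(rmA)"]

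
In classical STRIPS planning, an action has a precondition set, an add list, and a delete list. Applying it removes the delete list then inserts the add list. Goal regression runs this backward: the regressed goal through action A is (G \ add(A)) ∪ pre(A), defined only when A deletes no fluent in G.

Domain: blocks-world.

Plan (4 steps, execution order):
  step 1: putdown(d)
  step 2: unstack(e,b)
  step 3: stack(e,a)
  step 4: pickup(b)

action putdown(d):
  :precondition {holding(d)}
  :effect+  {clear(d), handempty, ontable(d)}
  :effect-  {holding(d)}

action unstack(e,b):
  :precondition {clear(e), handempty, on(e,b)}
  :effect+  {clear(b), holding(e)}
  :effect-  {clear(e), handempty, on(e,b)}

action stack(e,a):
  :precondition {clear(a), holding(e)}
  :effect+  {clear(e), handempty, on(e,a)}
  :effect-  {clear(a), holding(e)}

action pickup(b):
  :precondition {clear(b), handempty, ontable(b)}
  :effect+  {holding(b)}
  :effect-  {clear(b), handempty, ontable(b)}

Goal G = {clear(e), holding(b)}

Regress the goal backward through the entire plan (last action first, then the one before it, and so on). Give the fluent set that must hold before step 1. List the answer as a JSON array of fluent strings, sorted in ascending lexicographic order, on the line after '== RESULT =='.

Regress step by step:
  through step 4 (pickup(b)): drop {holding(b)}, keep {clear(e)}, require {clear(b), handempty, ontable(b)}
    → {clear(b), clear(e), handempty, ontable(b)}
  through step 3 (stack(e,a)): drop {clear(e), handempty}, keep {clear(b), ontable(b)}, require {clear(a), holding(e)}
    → {clear(a), clear(b), holding(e), ontable(b)}
  through step 2 (unstack(e,b)): drop {clear(b), holding(e)}, keep {clear(a), ontable(b)}, require {clear(e), handempty, on(e,b)}
    → {clear(a), clear(e), handempty, on(e,b), ontable(b)}
  through step 1 (putdown(d)): drop {handempty}, keep {clear(a), clear(e), on(e,b), ontable(b)}, require {holding(d)}
    → {clear(a), clear(e), holding(d), on(e,b), ontable(b)}

== RESULT ==
["clear(a)", "clear(e)", "holding(d)", "on(e,b)", "ontable(b)"]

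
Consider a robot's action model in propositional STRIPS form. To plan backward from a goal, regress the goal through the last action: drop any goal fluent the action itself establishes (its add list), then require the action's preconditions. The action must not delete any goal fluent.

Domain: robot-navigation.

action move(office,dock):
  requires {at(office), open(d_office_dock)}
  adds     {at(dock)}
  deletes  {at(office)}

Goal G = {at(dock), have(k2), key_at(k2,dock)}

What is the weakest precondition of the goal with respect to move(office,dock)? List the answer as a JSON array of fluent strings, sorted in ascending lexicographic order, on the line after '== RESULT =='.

Compute (G \ add) ∪ pre:
  G ∩ del = {}  (empty — regression defined)
  G \ add = {at(dock), have(k2), key_at(k2,dock)} \ {at(dock)} = {have(k2), key_at(k2,dock)}
  ∪ pre   = {have(k2), key_at(k2,dock)} ∪ {at(office), open(d_office_dock)}
          = {at(office), have(k2), key_at(k2,dock), open(d_office_dock)}

== RESULT ==
["at(office)", "have(k2)", "key_at(k2,dock)", "open(d_office_dock)"]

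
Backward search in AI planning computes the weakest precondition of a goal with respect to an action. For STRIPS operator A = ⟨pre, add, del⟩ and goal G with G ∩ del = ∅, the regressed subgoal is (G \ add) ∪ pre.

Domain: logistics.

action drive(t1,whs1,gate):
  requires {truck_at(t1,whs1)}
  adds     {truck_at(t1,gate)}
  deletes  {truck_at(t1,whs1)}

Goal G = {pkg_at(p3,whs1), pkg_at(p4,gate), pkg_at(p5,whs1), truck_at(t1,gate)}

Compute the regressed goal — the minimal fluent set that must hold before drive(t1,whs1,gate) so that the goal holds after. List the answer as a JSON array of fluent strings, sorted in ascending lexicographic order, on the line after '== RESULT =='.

Compute (G \ add) ∪ pre:
  G ∩ del = {}  (empty — regression defined)
  G \ add = {pkg_at(p3,whs1), pkg_at(p4,gate), pkg_at(p5,whs1), truck_at(t1,gate)} \ {truck_at(t1,gate)} = {pkg_at(p3,whs1), pkg_at(p4,gate), pkg_at(p5,whs1)}
  ∪ pre   = {pkg_at(p3,whs1), pkg_at(p4,gate), pkg_at(p5,whs1)} ∪ {truck_at(t1,whs1)}
          = {pkg_at(p3,whs1), pkg_at(p4,gate), pkg_at(p5,whs1), truck_at(t1,whs1)}

== RESULT ==
["pkg_at(p3,whs1)", "pkg_at(p4,gate)", "pkg_at(p5,whs1)", "truck_at(t1,whs1)"]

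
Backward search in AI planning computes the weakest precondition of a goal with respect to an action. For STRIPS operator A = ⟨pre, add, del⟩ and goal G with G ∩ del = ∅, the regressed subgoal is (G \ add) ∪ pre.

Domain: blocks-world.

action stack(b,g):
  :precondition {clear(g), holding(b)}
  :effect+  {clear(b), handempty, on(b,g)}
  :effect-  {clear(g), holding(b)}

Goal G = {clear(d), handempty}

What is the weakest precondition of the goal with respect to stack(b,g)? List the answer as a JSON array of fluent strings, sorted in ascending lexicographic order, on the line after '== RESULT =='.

Regress:
  G ∩ del = {}  (empty — regression defined)
  G \ add = {clear(d), handempty} \ {clear(b), handempty, on(b,g)} = {clear(d)}
  ∪ pre   = {clear(d)} ∪ {clear(g), holding(b)}
          = {clear(d), clear(g), holding(b)}

== RESULT ==
["clear(d)", "clear(g)", "holding(b)"]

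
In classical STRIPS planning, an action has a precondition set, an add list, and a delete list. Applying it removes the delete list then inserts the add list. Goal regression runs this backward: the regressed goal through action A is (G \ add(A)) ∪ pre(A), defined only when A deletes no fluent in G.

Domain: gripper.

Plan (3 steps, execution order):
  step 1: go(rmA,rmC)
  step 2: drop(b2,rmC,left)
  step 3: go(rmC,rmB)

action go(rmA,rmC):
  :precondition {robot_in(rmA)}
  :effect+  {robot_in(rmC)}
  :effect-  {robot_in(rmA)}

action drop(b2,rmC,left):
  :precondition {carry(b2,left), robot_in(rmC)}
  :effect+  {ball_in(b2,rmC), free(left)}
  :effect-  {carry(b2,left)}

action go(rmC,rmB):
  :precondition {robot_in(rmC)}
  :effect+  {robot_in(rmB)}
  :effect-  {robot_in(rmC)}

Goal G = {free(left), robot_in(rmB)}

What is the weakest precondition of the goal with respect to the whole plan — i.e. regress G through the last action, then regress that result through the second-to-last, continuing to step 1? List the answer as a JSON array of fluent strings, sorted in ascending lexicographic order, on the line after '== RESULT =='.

Work backward from the goal:
  through step 3 (go(rmC,rmB)): drop {robot_in(rmB)}, keep {free(left)}, require {robot_in(rmC)}
    → {free(left), robot_in(rmC)}
  through step 2 (drop(b2,rmC,left)): drop {free(left)}, keep {robot_in(rmC)}, require {carry(b2,left), robot_in(rmC)}
    → {carry(b2,left), robot_in(rmC)}
  through step 1 (go(rmA,rmC)): drop {robot_in(rmC)}, keep {carry(b2,left)}, require {robot_in(rmA)}
    → {carry(b2,left), robot_in(rmA)}

== RESULT ==
["carry(b2,left)", "robot_in(rmA)"]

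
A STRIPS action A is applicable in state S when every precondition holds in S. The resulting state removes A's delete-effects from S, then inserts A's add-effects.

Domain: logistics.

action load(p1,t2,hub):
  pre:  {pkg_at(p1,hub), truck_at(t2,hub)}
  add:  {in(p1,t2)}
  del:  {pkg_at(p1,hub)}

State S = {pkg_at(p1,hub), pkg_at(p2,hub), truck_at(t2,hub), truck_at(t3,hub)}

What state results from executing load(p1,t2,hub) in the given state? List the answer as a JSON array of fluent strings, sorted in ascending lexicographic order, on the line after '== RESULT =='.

Compute (S \ del) ∪ add:
  pre ⊆ S: {pkg_at(p1,hub), truck_at(t2,hub)} ⊆ S  — applicable
  S \ del = {pkg_at(p2,hub), truck_at(t2,hub), truck_at(t3,hub)}
  ∪ add   = {in(p1,t2), pkg_at(p2,hub), truck_at(t2,hub), truck_at(t3,hub)}

== RESULT ==
["in(p1,t2)", "pkg_at(p2,hub)", "truck_at(t2,hub)", "truck_at(t3,hub)"]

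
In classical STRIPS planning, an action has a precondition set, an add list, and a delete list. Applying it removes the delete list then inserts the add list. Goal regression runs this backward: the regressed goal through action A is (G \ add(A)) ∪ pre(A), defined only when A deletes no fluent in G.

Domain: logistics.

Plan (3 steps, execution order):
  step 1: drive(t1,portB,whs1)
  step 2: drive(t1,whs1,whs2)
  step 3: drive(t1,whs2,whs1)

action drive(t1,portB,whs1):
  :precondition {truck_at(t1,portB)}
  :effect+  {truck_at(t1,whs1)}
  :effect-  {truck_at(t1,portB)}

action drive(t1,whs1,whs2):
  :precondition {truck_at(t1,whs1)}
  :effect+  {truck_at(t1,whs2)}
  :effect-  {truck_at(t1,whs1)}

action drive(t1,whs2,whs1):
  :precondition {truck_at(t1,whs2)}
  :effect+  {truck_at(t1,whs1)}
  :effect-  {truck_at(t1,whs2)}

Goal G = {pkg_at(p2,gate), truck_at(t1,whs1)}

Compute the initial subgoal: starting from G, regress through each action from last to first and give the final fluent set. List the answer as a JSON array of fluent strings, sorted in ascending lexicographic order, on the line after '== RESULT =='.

Work backward from the goal:
  through step 3 (drive(t1,whs2,whs1)): drop {truck_at(t1,whs1)}, keep {pkg_at(p2,gate)}, require {truck_at(t1,whs2)}
    → {pkg_at(p2,gate), truck_at(t1,whs2)}
  through step 2 (drive(t1,whs1,whs2)): drop {truck_at(t1,whs2)}, keep {pkg_at(p2,gate)}, require {truck_at(t1,whs1)}
    → {pkg_at(p2,gate), truck_at(t1,whs1)}
  through step 1 (drive(t1,portB,whs1)): drop {truck_at(t1,whs1)}, keep {pkg_at(p2,gate)}, require {truck_at(t1,portB)}
    → {pkg_at(p2,gate), truck_at(t1,portB)}

== RESULT ==
["pkg_at(p2,gate)", "truck_at(t1,portB)"]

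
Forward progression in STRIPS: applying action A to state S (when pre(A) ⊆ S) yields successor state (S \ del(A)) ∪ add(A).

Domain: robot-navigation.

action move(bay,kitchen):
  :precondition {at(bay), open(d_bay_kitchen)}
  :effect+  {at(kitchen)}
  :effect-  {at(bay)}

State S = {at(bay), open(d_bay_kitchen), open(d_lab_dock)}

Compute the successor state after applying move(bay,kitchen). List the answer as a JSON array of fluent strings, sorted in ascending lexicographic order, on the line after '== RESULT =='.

Progress:
  pre ⊆ S: {at(bay), open(d_bay_kitchen)} ⊆ S  — applicable
  S \ del = {open(d_bay_kitchen), open(d_lab_dock)}
  ∪ add   = {at(kitchen), open(d_bay_kitchen), open(d_lab_dock)}

== RESULT ==
["at(kitchen)", "open(d_bay_kitchen)", "open(d_lab_dock)"]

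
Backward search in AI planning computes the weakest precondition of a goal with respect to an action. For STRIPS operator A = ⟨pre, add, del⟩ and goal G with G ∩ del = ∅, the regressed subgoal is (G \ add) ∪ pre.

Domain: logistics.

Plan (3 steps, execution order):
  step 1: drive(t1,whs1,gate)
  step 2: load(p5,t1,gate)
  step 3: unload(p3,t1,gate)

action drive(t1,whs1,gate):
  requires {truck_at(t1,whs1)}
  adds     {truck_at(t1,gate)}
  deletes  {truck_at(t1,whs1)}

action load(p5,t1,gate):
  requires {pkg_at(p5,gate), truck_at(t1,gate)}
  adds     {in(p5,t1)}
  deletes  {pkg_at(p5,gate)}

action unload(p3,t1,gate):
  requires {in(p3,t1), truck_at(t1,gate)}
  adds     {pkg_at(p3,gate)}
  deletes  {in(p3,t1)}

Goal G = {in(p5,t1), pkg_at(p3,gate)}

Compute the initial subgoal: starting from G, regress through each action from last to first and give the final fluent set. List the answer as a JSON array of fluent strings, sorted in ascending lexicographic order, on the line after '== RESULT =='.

Regress step by step:
  through step 3 (unload(p3,t1,gate)): drop {pkg_at(p3,gate)}, keep {in(p5,t1)}, require {in(p3,t1), truck_at(t1,gate)}
    → {in(p3,t1), in(p5,t1), truck_at(t1,gate)}
  through step 2 (load(p5,t1,gate)): drop {in(p5,t1)}, keep {in(p3,t1), truck_at(t1,gate)}, require {pkg_at(p5,gate), truck_at(t1,gate)}
    → {in(p3,t1), pkg_at(p5,gate), truck_at(t1,gate)}
  through step 1 (drive(t1,whs1,gate)): drop {truck_at(t1,gate)}, keep {in(p3,t1), pkg_at(p5,gate)}, require {truck_at(t1,whs1)}
    → {in(p3,t1), pkg_at(p5,gate), truck_at(t1,whs1)}

== RESULT ==
["in(p3,t1)", "pkg_at(p5,gate)", "truck_at(t1,whs1)"]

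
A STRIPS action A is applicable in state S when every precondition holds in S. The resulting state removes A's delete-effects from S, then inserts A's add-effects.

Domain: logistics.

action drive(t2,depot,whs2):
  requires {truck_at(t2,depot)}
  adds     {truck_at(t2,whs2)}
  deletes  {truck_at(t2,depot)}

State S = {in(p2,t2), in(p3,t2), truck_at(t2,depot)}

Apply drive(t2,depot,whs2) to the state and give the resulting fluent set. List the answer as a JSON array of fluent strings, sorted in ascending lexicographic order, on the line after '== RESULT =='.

Compute (S \ del) ∪ add:
  pre ⊆ S: {truck_at(t2,depot)} ⊆ S  — applicable
  S \ del = {in(p2,t2), in(p3,t2)}
  ∪ add   = {in(p2,t2), in(p3,t2), truck_at(t2,whs2)}

== RESULT ==
["in(p2,t2)", "in(p3,t2)", "truck_at(t2,whs2)"]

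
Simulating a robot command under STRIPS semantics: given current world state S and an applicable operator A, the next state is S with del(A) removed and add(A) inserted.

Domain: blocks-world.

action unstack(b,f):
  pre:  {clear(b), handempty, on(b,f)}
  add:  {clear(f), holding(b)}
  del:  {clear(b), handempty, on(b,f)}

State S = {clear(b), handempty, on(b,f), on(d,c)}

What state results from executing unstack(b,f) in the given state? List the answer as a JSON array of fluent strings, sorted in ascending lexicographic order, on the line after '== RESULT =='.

Compute (S \ del) ∪ add:
  pre ⊆ S: {clear(b), handempty, on(b,f)} ⊆ S  — applicable
  S \ del = {on(d,c)}
  ∪ add   = {clear(f), holding(b), on(d,c)}

== RESULT ==
["clear(f)", "holding(b)", "on(d,c)"]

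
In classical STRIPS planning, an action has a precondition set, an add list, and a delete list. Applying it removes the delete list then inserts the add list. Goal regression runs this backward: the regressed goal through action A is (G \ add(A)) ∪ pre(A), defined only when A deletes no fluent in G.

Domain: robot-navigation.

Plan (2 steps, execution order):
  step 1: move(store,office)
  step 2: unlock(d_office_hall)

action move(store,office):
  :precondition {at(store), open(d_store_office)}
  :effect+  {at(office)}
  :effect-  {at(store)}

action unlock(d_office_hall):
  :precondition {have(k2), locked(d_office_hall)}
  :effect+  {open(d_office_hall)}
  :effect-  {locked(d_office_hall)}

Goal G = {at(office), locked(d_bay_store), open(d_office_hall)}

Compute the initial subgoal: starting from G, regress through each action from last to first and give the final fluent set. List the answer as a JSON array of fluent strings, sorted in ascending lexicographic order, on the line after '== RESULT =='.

Work backward from the goal:
  through step 2 (unlock(d_office_hall)): drop {open(d_office_hall)}, keep {at(office), locked(d_bay_store)}, require {have(k2), locked(d_office_hall)}
    → {at(office), have(k2), locked(d_bay_store), locked(d_office_hall)}
  through step 1 (move(store,office)): drop {at(office)}, keep {have(k2), locked(d_bay_store), locked(d_office_hall)}, require {at(store), open(d_store_office)}
    → {at(store), have(k2), locked(d_bay_store), locked(d_office_hall), open(d_store_office)}

== RESULT ==
["at(store)", "have(k2)", "locked(d_bay_store)", "locked(d_office_hall)", "open(d_store_office)"]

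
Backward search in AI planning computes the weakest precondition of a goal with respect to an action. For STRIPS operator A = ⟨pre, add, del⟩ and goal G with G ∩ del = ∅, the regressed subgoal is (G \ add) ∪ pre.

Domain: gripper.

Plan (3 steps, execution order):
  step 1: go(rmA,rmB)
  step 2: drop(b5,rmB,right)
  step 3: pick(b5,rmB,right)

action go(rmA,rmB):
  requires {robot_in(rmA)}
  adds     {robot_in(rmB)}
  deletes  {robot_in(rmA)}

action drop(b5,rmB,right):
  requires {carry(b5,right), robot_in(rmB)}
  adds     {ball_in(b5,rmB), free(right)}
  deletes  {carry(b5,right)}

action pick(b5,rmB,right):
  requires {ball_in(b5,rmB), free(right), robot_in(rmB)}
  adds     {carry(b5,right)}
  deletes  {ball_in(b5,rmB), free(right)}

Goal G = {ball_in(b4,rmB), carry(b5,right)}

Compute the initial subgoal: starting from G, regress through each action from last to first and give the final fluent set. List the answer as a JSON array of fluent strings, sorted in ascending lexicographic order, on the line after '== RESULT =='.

Regress step by step:
  through step 3 (pick(b5,rmB,right)): drop {carry(b5,right)}, keep {ball_in(b4,rmB)}, require {ball_in(b5,rmB), free(right), robot_in(rmB)}
    → {ball_in(b4,rmB), ball_in(b5,rmB), free(right), robot_in(rmB)}
  through step 2 (drop(b5,rmB,right)): drop {ball_in(b5,rmB), free(right)}, keep {ball_in(b4,rmB), robot_in(rmB)}, require {carry(b5,right), robot_in(rmB)}
    → {ball_in(b4,rmB), carry(b5,right), robot_in(rmB)}
  through step 1 (go(rmA,rmB)): drop {robot_in(rmB)}, keep {ball_in(b4,rmB), carry(b5,right)}, require {robot_in(rmA)}
    → {ball_in(b4,rmB), carry(b5,right), robot_in(rmA)}

== RESULT ==
["ball_in(b4,rmB)", "carry(b5,right)", "robot_in(rmA)"]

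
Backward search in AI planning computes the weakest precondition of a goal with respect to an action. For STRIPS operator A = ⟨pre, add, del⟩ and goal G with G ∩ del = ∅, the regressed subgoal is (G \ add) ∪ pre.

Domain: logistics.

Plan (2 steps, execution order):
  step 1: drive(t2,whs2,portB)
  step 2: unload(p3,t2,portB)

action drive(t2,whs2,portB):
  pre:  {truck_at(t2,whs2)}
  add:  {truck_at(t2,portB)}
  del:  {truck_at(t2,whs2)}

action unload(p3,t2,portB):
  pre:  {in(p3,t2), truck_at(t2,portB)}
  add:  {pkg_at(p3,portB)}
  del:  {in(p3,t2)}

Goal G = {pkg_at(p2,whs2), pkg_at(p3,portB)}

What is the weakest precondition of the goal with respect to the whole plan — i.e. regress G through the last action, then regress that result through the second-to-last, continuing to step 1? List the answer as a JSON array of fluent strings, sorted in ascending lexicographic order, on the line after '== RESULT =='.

Work backward from the goal:
  through step 2 (unload(p3,t2,portB)): drop {pkg_at(p3,portB)}, keep {pkg_at(p2,whs2)}, require {in(p3,t2), truck_at(t2,portB)}
    → {in(p3,t2), pkg_at(p2,whs2), truck_at(t2,portB)}
  through step 1 (drive(t2,whs2,portB)): drop {truck_at(t2,portB)}, keep {in(p3,t2), pkg_at(p2,whs2)}, require {truck_at(t2,whs2)}
    → {in(p3,t2), pkg_at(p2,whs2), truck_at(t2,whs2)}

== RESULT ==
["in(p3,t2)", "pkg_at(p2,whs2)", "truck_at(t2,whs2)"]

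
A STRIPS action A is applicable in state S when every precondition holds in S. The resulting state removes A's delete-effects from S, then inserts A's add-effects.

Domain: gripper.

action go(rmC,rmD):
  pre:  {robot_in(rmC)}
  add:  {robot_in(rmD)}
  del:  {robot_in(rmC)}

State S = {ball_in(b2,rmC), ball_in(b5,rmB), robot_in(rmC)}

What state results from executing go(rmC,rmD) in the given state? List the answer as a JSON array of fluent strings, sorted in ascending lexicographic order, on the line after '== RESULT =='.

Compute (S \ del) ∪ add:
  pre ⊆ S: {robot_in(rmC)} ⊆ S  — applicable
  S \ del = {ball_in(b2,rmC), ball_in(b5,rmB)}
  ∪ add   = {ball_in(b2,rmC), ball_in(b5,rmB), robot_in(rmD)}

== RESULT ==
["ball_in(b2,rmC)", "ball_in(b5,rmB)", "robot_in(rmD)"]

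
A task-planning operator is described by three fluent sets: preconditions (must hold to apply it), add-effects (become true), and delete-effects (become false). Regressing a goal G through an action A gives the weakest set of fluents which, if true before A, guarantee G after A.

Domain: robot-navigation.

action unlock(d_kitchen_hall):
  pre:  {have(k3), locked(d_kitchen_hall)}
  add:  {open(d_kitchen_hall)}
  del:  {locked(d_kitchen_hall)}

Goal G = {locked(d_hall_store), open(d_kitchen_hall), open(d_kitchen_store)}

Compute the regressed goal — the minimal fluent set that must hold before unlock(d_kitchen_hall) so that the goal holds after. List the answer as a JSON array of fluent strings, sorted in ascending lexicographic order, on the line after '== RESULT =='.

Regress:
  G ∩ del = {}  (empty — regression defined)
  G \ add = {locked(d_hall_store), open(d_kitchen_hall), open(d_kitchen_store)} \ {open(d_kitchen_hall)} = {locked(d_hall_store), open(d_kitchen_store)}
  ∪ pre   = {locked(d_hall_store), open(d_kitchen_store)} ∪ {have(k3), locked(d_kitchen_hall)}
          = {have(k3), locked(d_hall_store), locked(d_kitchen_hall), open(d_kitchen_store)}

== RESULT ==
["have(k3)", "locked(d_hall_store)", "locked(d_kitchen_hall)", "open(d_kitchen_store)"]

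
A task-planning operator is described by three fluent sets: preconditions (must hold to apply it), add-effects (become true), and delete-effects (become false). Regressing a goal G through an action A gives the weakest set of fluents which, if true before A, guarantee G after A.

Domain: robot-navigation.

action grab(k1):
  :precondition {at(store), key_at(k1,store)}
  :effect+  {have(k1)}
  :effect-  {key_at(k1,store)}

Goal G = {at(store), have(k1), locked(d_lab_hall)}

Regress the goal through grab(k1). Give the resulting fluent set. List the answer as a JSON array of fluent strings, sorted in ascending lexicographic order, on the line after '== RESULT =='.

Compute (G \ add) ∪ pre:
  G ∩ del = {}  (empty — regression defined)
  G \ add = {at(store), have(k1), locked(d_lab_hall)} \ {have(k1)} = {at(store), locked(d_lab_hall)}
  ∪ pre   = {at(store), locked(d_lab_hall)} ∪ {at(store), key_at(k1,store)}
          = {at(store), key_at(k1,store), locked(d_lab_hall)}

== RESULT ==
["at(store)", "key_at(k1,store)", "locked(d_lab_hall)"]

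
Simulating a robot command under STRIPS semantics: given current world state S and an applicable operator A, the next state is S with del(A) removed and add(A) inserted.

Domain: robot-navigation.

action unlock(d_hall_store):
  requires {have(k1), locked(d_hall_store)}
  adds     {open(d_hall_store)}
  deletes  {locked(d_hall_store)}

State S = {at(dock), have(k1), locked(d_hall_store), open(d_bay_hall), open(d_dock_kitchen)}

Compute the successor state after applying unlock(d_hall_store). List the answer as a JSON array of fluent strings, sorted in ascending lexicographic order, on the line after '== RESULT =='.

Compute (S \ del) ∪ add:
  pre ⊆ S: {have(k1), locked(d_hall_store)} ⊆ S  — applicable
  S \ del = {at(dock), have(k1), open(d_bay_hall), open(d_dock_kitchen)}
  ∪ add   = {at(dock), have(k1), open(d_bay_hall), open(d_dock_kitchen), open(d_hall_store)}

== RESULT ==
["at(dock)", "have(k1)", "open(d_bay_hall)", "open(d_dock_kitchen)", "open(d_hall_store)"]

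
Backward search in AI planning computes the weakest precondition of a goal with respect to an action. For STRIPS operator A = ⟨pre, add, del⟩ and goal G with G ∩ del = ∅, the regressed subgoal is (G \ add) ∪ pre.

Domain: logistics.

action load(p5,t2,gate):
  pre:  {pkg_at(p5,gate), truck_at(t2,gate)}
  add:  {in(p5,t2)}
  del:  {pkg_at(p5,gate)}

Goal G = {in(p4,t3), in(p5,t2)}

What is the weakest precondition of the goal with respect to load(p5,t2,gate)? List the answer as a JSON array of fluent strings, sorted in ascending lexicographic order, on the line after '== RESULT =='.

Regress:
  G ∩ del = {}  (empty — regression defined)
  G \ add = {in(p4,t3), in(p5,t2)} \ {in(p5,t2)} = {in(p4,t3)}
  ∪ pre   = {in(p4,t3)} ∪ {pkg_at(p5,gate), truck_at(t2,gate)}
          = {in(p4,t3), pkg_at(p5,gate), truck_at(t2,gate)}

== RESULT ==
["in(p4,t3)", "pkg_at(p5,gate)", "truck_at(t2,gate)"]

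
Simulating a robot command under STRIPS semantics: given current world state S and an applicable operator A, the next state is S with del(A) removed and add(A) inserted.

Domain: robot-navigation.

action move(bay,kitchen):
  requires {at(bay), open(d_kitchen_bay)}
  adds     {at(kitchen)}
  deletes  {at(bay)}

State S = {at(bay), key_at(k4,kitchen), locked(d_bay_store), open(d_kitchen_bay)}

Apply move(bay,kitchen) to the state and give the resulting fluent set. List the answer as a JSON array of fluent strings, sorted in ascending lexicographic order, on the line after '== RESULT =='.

Compute (S \ del) ∪ add:
  pre ⊆ S: {at(bay), open(d_kitchen_bay)} ⊆ S  — applicable
  S \ del = {key_at(k4,kitchen), locked(d_bay_store), open(d_kitchen_bay)}
  ∪ add   = {at(kitchen), key_at(k4,kitchen), locked(d_bay_store), open(d_kitchen_bay)}

== RESULT ==
["at(kitchen)", "key_at(k4,kitchen)", "locked(d_bay_store)", "open(d_kitchen_bay)"]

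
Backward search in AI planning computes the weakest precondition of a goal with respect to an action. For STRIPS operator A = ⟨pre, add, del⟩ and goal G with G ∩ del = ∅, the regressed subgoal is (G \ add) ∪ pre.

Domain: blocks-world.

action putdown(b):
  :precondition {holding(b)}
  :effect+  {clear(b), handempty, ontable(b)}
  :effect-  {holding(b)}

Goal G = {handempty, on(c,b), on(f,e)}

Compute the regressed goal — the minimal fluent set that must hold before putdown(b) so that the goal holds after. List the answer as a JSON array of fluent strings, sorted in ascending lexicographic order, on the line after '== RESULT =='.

Compute (G \ add) ∪ pre:
  G ∩ del = {}  (empty — regression defined)
  G \ add = {handempty, on(c,b), on(f,e)} \ {clear(b), handempty, ontable(b)} = {on(c,b), on(f,e)}
  ∪ pre   = {on(c,b), on(f,e)} ∪ {holding(b)}
          = {holding(b), on(c,b), on(f,e)}

== RESULT ==
["holding(b)", "on(c,b)", "on(f,e)"]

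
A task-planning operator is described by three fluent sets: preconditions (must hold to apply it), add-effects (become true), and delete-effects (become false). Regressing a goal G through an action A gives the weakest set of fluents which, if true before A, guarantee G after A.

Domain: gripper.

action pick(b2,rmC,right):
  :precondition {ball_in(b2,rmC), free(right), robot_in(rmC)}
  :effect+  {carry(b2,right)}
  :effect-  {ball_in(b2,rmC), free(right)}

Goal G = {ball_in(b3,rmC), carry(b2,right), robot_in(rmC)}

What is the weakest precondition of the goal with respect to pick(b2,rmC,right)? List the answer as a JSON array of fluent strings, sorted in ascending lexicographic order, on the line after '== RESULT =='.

Regress:
  G ∩ del = {}  (empty — regression defined)
  G \ add = {ball_in(b3,rmC), carry(b2,right), robot_in(rmC)} \ {carry(b2,right)} = {ball_in(b3,rmC), robot_in(rmC)}
  ∪ pre   = {ball_in(b3,rmC), robot_in(rmC)} ∪ {ball_in(b2,rmC), free(right), robot_in(rmC)}
          = {ball_in(b2,rmC), ball_in(b3,rmC), free(right), robot_in(rmC)}

== RESULT ==
["ball_in(b2,rmC)", "ball_in(b3,rmC)", "free(right)", "robot_in(rmC)"]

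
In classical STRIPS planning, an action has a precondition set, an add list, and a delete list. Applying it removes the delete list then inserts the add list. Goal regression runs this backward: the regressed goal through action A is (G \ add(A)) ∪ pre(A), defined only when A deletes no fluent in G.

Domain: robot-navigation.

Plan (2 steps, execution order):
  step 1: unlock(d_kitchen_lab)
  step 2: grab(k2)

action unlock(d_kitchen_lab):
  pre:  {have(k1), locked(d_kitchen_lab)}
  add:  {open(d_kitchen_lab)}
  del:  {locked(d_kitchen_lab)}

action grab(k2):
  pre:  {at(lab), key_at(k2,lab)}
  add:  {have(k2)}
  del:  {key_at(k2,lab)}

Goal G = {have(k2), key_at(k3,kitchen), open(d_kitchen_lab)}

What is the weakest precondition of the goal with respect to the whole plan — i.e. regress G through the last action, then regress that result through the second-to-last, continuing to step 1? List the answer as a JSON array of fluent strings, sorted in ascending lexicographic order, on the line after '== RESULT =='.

Regress step by step:
  through step 2 (grab(k2)): drop {have(k2)}, keep {key_at(k3,kitchen), open(d_kitchen_lab)}, require {at(lab), key_at(k2,lab)}
    → {at(lab), key_at(k2,lab), key_at(k3,kitchen), open(d_kitchen_lab)}
  through step 1 (unlock(d_kitchen_lab)): drop {open(d_kitchen_lab)}, keep {at(lab), key_at(k2,lab), key_at(k3,kitchen)}, require {have(k1), locked(d_kitchen_lab)}
    → {at(lab), have(k1), key_at(k2,lab), key_at(k3,kitchen), locked(d_kitchen_lab)}

== RESULT ==
["at(lab)", "have(k1)", "key_at(k2,lab)", "key_at(k3,kitchen)", "locked(d_kitchen_lab)"]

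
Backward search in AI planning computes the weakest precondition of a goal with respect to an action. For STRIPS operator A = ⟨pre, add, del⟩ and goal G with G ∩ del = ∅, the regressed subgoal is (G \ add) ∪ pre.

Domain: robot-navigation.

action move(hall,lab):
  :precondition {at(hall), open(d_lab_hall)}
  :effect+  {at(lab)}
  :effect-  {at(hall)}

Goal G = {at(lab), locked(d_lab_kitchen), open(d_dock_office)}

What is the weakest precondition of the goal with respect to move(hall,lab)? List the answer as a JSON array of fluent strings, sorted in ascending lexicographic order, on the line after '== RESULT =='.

Regress:
  G ∩ del = {}  (empty — regression defined)
  G \ add = {at(lab), locked(d_lab_kitchen), open(d_dock_office)} \ {at(lab)} = {locked(d_lab_kitchen), open(d_dock_office)}
  ∪ pre   = {locked(d_lab_kitchen), open(d_dock_office)} ∪ {at(hall), open(d_lab_hall)}
          = {at(hall), locked(d_lab_kitchen), open(d_dock_office), open(d_lab_hall)}

== RESULT ==
["at(hall)", "locked(d_lab_kitchen)", "open(d_dock_office)", "open(d_lab_hall)"]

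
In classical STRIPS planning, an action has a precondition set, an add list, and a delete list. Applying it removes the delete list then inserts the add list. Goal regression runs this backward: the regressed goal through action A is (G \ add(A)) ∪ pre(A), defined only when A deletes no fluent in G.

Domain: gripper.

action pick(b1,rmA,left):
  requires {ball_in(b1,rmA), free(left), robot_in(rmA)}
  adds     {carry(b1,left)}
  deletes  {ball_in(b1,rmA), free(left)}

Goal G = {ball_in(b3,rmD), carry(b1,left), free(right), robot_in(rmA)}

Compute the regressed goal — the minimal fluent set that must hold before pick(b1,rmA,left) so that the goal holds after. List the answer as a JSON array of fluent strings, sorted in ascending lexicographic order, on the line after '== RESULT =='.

Regress:
  G ∩ del = {}  (empty — regression defined)
  G \ add = {ball_in(b3,rmD), carry(b1,left), free(right), robot_in(rmA)} \ {carry(b1,left)} = {ball_in(b3,rmD), free(right), robot_in(rmA)}
  ∪ pre   = {ball_in(b3,rmD), free(right), robot_in(rmA)} ∪ {ball_in(b1,rmA), free(left), robot_in(rmA)}
          = {ball_in(b1,rmA), ball_in(b3,rmD), free(left), free(right), robot_in(rmA)}

== RESULT ==
["ball_in(b1,rmA)", "ball_in(b3,rmD)", "free(left)", "free(right)", "robot_in(rmA)"]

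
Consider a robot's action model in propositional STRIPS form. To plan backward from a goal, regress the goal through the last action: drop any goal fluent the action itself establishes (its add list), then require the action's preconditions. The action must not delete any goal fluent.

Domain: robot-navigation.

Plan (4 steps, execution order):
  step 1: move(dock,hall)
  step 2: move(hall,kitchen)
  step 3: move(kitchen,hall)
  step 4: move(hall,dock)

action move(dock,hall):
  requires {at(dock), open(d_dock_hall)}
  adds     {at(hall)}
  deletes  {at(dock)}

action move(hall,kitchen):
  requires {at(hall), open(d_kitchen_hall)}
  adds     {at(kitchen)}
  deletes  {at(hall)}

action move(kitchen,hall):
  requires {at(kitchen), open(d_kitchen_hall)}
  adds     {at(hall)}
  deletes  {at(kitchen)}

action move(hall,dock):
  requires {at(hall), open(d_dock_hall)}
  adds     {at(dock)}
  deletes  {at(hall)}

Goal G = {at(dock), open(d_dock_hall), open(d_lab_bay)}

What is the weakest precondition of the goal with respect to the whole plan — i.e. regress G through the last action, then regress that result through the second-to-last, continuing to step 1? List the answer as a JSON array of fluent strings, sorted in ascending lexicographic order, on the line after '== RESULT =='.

Regress step by step:
  through step 4 (move(hall,dock)): drop {at(dock)}, keep {open(d_dock_hall), open(d_lab_bay)}, require {at(hall), open(d_dock_hall)}
    → {at(hall), open(d_dock_hall), open(d_lab_bay)}
  through step 3 (move(kitchen,hall)): drop {at(hall)}, keep {open(d_dock_hall), open(d_lab_bay)}, require {at(kitchen), open(d_kitchen_hall)}
    → {at(kitchen), open(d_dock_hall), open(d_kitchen_hall), open(d_lab_bay)}
  through step 2 (move(hall,kitchen)): drop {at(kitchen)}, keep {open(d_dock_hall), open(d_kitchen_hall), open(d_lab_bay)}, require {at(hall), open(d_kitchen_hall)}
    → {at(hall), open(d_dock_hall), open(d_kitchen_hall), open(d_lab_bay)}
  through step 1 (move(dock,hall)): drop {at(hall)}, keep {open(d_dock_hall), open(d_kitchen_hall), open(d_lab_bay)}, require {at(dock), open(d_dock_hall)}
    → {at(dock), open(d_dock_hall), open(d_kitchen_hall), open(d_lab_bay)}

== RESULT ==
["at(dock)", "open(d_dock_hall)", "open(d_kitchen_hall)", "open(d_lab_bay)"]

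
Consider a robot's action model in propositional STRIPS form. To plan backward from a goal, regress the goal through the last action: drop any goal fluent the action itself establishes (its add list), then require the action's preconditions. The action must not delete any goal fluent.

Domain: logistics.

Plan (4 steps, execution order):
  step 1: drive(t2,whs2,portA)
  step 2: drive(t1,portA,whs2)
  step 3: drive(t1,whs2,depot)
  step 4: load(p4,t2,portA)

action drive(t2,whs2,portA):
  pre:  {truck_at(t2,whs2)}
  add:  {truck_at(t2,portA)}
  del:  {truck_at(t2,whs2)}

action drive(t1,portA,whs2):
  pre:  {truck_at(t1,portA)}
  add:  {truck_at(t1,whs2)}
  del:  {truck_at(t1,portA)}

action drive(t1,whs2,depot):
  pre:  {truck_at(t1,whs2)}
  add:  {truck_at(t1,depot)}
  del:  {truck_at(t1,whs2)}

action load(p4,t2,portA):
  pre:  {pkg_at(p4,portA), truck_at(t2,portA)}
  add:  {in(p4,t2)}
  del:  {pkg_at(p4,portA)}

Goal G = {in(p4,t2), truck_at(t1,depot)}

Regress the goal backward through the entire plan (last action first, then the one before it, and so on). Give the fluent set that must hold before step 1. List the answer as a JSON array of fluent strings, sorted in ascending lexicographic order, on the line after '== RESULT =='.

Work backward from the goal:
  through step 4 (load(p4,t2,portA)): drop {in(p4,t2)}, keep {truck_at(t1,depot)}, require {pkg_at(p4,portA), truck_at(t2,portA)}
    → {pkg_at(p4,portA), truck_at(t1,depot), truck_at(t2,portA)}
  through step 3 (drive(t1,whs2,depot)): drop {truck_at(t1,depot)}, keep {pkg_at(p4,portA), truck_at(t2,portA)}, require {truck_at(t1,whs2)}
    → {pkg_at(p4,portA), truck_at(t1,whs2), truck_at(t2,portA)}
  through step 2 (drive(t1,portA,whs2)): drop {truck_at(t1,whs2)}, keep {pkg_at(p4,portA), truck_at(t2,portA)}, require {truck_at(t1,portA)}
    → {pkg_at(p4,portA), truck_at(t1,portA), truck_at(t2,portA)}
  through step 1 (drive(t2,whs2,portA)): drop {truck_at(t2,portA)}, keep {pkg_at(p4,portA), truck_at(t1,portA)}, require {truck_at(t2,whs2)}
    → {pkg_at(p4,portA), truck_at(t1,portA), truck_at(t2,whs2)}

== RESULT ==
["pkg_at(p4,portA)", "truck_at(t1,portA)", "truck_at(t2,whs2)"]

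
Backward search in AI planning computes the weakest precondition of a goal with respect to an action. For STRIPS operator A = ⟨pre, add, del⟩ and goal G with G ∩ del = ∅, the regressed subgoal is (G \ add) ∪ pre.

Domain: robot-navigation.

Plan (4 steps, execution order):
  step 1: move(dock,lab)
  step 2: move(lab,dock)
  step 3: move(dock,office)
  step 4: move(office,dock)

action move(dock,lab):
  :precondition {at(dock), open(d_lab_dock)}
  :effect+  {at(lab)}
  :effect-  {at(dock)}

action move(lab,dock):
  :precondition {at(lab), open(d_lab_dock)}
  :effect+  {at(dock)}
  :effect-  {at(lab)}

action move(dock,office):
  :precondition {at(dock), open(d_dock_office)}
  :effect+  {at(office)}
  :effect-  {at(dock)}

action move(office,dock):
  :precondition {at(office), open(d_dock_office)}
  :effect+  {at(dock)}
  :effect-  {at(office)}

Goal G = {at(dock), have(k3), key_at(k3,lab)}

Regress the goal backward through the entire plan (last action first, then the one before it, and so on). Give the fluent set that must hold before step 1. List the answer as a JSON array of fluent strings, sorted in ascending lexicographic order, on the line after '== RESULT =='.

Regress step by step:
  through step 4 (move(office,dock)): drop {at(dock)}, keep {have(k3), key_at(k3,lab)}, require {at(office), open(d_dock_office)}
    → {at(office), have(k3), key_at(k3,lab), open(d_dock_office)}
  through step 3 (move(dock,office)): drop {at(office)}, keep {have(k3), key_at(k3,lab), open(d_dock_office)}, require {at(dock), open(d_dock_office)}
    → {at(dock), have(k3), key_at(k3,lab), open(d_dock_office)}
  through step 2 (move(lab,dock)): drop {at(dock)}, keep {have(k3), key_at(k3,lab), open(d_dock_office)}, require {at(lab), open(d_lab_dock)}
    → {at(lab), have(k3), key_at(k3,lab), open(d_dock_office), open(d_lab_dock)}
  through step 1 (move(dock,lab)): drop {at(lab)}, keep {have(k3), key_at(k3,lab), open(d_dock_office), open(d_lab_dock)}, require {at(dock), open(d_lab_dock)}
    → {at(dock), have(k3), key_at(k3,lab), open(d_dock_office), open(d_lab_dock)}

== RESULT ==
["at(dock)", "have(k3)", "key_at(k3,lab)", "open(d_dock_office)", "open(d_lab_dock)"]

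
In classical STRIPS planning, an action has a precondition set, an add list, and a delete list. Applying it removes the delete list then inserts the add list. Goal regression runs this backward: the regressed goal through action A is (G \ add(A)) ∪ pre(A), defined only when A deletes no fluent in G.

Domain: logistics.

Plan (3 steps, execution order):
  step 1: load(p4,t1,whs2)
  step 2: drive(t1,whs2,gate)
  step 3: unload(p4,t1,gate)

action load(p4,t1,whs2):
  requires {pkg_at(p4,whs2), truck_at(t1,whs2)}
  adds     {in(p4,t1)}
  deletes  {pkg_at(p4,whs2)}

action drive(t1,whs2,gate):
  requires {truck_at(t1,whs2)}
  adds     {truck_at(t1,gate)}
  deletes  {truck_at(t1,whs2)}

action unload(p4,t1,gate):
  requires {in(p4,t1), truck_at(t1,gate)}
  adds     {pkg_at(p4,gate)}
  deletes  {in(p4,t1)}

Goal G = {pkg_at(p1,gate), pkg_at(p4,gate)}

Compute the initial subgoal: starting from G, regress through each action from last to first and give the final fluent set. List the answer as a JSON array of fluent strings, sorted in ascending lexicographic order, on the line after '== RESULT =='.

Regress step by step:
  through step 3 (unload(p4,t1,gate)): drop {pkg_at(p4,gate)}, keep {pkg_at(p1,gate)}, require {in(p4,t1), truck_at(t1,gate)}
    → {in(p4,t1), pkg_at(p1,gate), truck_at(t1,gate)}
  through step 2 (drive(t1,whs2,gate)): drop {truck_at(t1,gate)}, keep {in(p4,t1), pkg_at(p1,gate)}, require {truck_at(t1,whs2)}
    → {in(p4,t1), pkg_at(p1,gate), truck_at(t1,whs2)}
  through step 1 (load(p4,t1,whs2)): drop {in(p4,t1)}, keep {pkg_at(p1,gate), truck_at(t1,whs2)}, require {pkg_at(p4,whs2), truck_at(t1,whs2)}
    → {pkg_at(p1,gate), pkg_at(p4,whs2), truck_at(t1,whs2)}

== RESULT ==
["pkg_at(p1,gate)", "pkg_at(p4,whs2)", "truck_at(t1,whs2)"]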